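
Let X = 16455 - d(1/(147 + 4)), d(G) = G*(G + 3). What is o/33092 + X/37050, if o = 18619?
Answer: 14072345703521/13977681069300 ≈ 1.0068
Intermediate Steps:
d(G) = G*(3 + G)
X = 375190001/22801 (X = 16455 - (3 + 1/(147 + 4))/(147 + 4) = 16455 - (3 + 1/151)/151 = 16455 - 454/(151*151) = 16455 - 1*454/22801 = 16455 - 454/22801 = 375190001/22801 ≈ 16455.)
o/33092 + X/37050 = 18619/33092 + (375190001/22801)/37050 = 18619*(1/33092) + (375190001/22801)*(1/37050) = 18619/33092 + 375190001/844777050 = 14072345703521/13977681069300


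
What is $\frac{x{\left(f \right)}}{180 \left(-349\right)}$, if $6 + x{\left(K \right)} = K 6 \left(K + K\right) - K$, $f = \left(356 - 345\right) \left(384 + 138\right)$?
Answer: $- \frac{6594017}{1047} \approx -6298.0$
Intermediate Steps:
$f = 5742$ ($f = 11 \cdot 522 = 5742$)
$x{\left(K \right)} = -6 - K + 12 K^{2}$ ($x{\left(K \right)} = -6 - \left(K - K 6 \left(K + K\right)\right) = -6 - \left(K - 6 K 2 K\right) = -6 + \left(12 K^{2} - K\right) = -6 + \left(- K + 12 K^{2}\right) = -6 - K + 12 K^{2}$)
$\frac{x{\left(f \right)}}{180 \left(-349\right)} = \frac{-6 - 5742 + 12 \cdot 5742^{2}}{180 \left(-349\right)} = \frac{-6 - 5742 + 12 \cdot 32970564}{-62820} = \left(-6 - 5742 + 395646768\right) \left(- \frac{1}{62820}\right) = 395641020 \left(- \frac{1}{62820}\right) = - \frac{6594017}{1047}$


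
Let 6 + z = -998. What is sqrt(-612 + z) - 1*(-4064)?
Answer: 4064 + 4*I*sqrt(101) ≈ 4064.0 + 40.2*I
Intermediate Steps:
z = -1004 (z = -6 - 998 = -1004)
sqrt(-612 + z) - 1*(-4064) = sqrt(-612 - 1004) - 1*(-4064) = sqrt(-1616) + 4064 = 4*I*sqrt(101) + 4064 = 4064 + 4*I*sqrt(101)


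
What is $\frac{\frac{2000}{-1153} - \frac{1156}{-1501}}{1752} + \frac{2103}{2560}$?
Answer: $\frac{796530231481}{970273297920} \approx 0.82093$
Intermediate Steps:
$\frac{\frac{2000}{-1153} - \frac{1156}{-1501}}{1752} + \frac{2103}{2560} = \left(2000 \left(- \frac{1}{1153}\right) - - \frac{1156}{1501}\right) \frac{1}{1752} + 2103 \cdot \frac{1}{2560} = \left(- \frac{2000}{1153} + \frac{1156}{1501}\right) \frac{1}{1752} + \frac{2103}{2560} = \left(- \frac{1669132}{1730653}\right) \frac{1}{1752} + \frac{2103}{2560} = - \frac{417283}{758026014} + \frac{2103}{2560} = \frac{796530231481}{970273297920}$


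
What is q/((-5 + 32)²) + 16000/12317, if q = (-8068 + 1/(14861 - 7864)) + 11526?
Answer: 42181171751/6980745969 ≈ 6.0425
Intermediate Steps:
q = 24195627/6997 (q = (-8068 + 1/6997) + 11526 = -56451795/6997 + 11526 = 24195627/6997 ≈ 3458.0)
q/((-5 + 32)²) + 16000/12317 = 24195627/(6997*((-5 + 32)²)) + 16000/12317 = 24195627/(6997*(27²)) + 16000*(1/12317) = (24195627/6997)/729 + 16000/12317 = (24195627/6997)*(1/729) + 16000/12317 = 2688403/566757 + 16000/12317 = 42181171751/6980745969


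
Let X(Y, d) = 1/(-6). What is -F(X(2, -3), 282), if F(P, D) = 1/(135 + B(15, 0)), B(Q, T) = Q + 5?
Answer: -1/155 ≈ -0.0064516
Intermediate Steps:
X(Y, d) = -1/6
B(Q, T) = 5 + Q
F(P, D) = 1/155 (F(P, D) = 1/(135 + (5 + 15)) = 1/(135 + 20) = 1/155)
-F(X(2, -3), 282) = -1*1/155 = -1/155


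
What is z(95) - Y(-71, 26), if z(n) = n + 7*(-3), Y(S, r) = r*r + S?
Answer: -531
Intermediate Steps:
Y(S, r) = S + r² (Y(S, r) = r² + S = S + r²)
z(n) = -21 + n (z(n) = n - 21 = -21 + n)
z(95) - Y(-71, 26) = (-21 + 95) - (-71 + 26²) = 74 - (-71 + 676) = 74 - 1*605 = 74 - 605 = -531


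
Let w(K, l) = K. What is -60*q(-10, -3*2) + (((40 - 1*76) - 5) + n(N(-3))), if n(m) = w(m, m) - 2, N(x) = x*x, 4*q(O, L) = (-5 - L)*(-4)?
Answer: 26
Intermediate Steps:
q(O, L) = 5 + L (q(O, L) = ((-5 - L)*(-4))/4 = (20 + 4*L)/4 = 5 + L)
N(x) = x**2
n(m) = -2 + m (n(m) = m - 2 = -2 + m)
-60*q(-10, -3*2) + (((40 - 1*76) - 5) + n(N(-3))) = -60*(5 - 3*2) + (((40 - 1*76) - 5) + (-2 + (-3)**2)) = -60*(5 - 6) + (((40 - 76) - 5) + (-2 + 9)) = -60*(-1) + ((-36 - 5) + 7) = 60 + (-41 + 7) = 60 - 34 = 26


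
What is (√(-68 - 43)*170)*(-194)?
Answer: -32980*I*√111 ≈ -3.4747e+5*I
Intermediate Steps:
(√(-68 - 43)*170)*(-194) = (√(-111)*170)*(-194) = ((I*√111)*170)*(-194) = (170*I*√111)*(-194) = -32980*I*√111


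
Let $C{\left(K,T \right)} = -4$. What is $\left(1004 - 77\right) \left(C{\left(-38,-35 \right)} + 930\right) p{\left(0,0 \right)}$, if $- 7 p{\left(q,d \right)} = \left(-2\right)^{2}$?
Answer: $- \frac{3433608}{7} \approx -4.9052 \cdot 10^{5}$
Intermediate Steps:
$p{\left(q,d \right)} = - \frac{4}{7}$ ($p{\left(q,d \right)} = - \frac{\left(-2\right)^{2}}{7} = \left(- \frac{1}{7}\right) 4 = - \frac{4}{7}$)
$\left(1004 - 77\right) \left(C{\left(-38,-35 \right)} + 930\right) p{\left(0,0 \right)} = \left(1004 - 77\right) \left(-4 + 930\right) \left(- \frac{4}{7}\right) = 927 \cdot 926 \left(- \frac{4}{7}\right) = 858402 \left(- \frac{4}{7}\right) = - \frac{3433608}{7}$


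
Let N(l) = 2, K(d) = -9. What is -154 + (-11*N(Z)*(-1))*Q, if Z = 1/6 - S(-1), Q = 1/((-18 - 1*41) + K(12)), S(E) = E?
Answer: -5247/34 ≈ -154.32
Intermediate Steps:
Q = -1/68 (Q = 1/((-18 - 1*41) - 9) = 1/((-18 - 41) - 9) = 1/(-59 - 9) = 1/(-68) = -1/68 ≈ -0.014706)
Z = 7/6 (Z = 1/6 - 1*(-1) = 1/6 + 1 = 7/6 ≈ 1.1667)
-154 + (-11*N(Z)*(-1))*Q = -154 - 22*(-1)*(-1/68) = -154 - 11*(-2)*(-1/68) = -154 + 22*(-1/68) = -154 - 11/34 = -5247/34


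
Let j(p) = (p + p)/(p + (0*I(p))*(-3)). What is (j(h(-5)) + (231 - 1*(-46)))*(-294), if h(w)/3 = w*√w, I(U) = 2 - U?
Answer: -82026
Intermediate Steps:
h(w) = 3*w^(3/2) (h(w) = 3*(w*√w) = 3*w^(3/2))
j(p) = 2 (j(p) = (p + p)/(p + (0*(2 - p))*(-3)) = (2*p)/(p + 0*(-3)) = (2*p)/(p + 0) = (2*p)/p = 2)
(j(h(-5)) + (231 - 1*(-46)))*(-294) = (2 + (231 - 1*(-46)))*(-294) = (2 + (231 + 46))*(-294) = (2 + 277)*(-294) = 279*(-294) = -82026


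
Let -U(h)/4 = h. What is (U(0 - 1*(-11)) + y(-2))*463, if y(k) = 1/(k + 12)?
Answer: -203257/10 ≈ -20326.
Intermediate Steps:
y(k) = 1/(12 + k)
U(h) = -4*h
(U(0 - 1*(-11)) + y(-2))*463 = (-4*(0 - 1*(-11)) + 1/(12 - 2))*463 = (-4*(0 + 11) + 1/10)*463 = (-4*11 + ⅒)*463 = (-44 + ⅒)*463 = -439/10*463 = -203257/10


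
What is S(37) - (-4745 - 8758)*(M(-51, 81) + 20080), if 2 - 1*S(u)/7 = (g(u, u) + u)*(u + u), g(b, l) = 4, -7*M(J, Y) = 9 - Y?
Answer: 271257904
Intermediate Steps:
M(J, Y) = -9/7 + Y/7 (M(J, Y) = -(9 - Y)/7 = -9/7 + Y/7)
S(u) = 14 - 14*u*(4 + u) (S(u) = 14 - 7*(4 + u)*(u + u) = 14 - 7*(4 + u)*2*u = 14 - 14*u*(4 + u))
S(37) - (-4745 - 8758)*(M(-51, 81) + 20080) = (14 - 56*37 - 14*37**2) - (-4745 - 8758)*((-9/7 + (1/7)*81) + 20080) = (14 - 2072 - 14*1369) - (-13503)*((-9/7 + 81/7) + 20080) = (14 - 2072 - 19166) - (-13503)*(72/7 + 20080) = -21224 - (-13503)*140632/7 = -21224 - 1*(-271279128) = -21224 + 271279128 = 271257904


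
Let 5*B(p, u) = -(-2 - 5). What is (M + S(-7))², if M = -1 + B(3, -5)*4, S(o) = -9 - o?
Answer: 169/25 ≈ 6.7600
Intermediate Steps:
B(p, u) = 7/5 (B(p, u) = (-(-2 - 5))/5 = (-1*(-7))/5 = (⅕)*7 = 7/5)
M = 23/5 (M = -1 + (7/5)*4 = -1 + 28/5 = 23/5 ≈ 4.6000)
(M + S(-7))² = (23/5 + (-9 - 1*(-7)))² = (23/5 + (-9 + 7))² = (23/5 - 2)² = (13/5)² = 169/25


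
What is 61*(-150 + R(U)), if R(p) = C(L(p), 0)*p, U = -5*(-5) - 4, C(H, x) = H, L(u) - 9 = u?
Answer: 29280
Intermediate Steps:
L(u) = 9 + u
U = 21 (U = 25 - 4 = 21)
R(p) = p*(9 + p) (R(p) = (9 + p)*p = p*(9 + p))
61*(-150 + R(U)) = 61*(-150 + 21*(9 + 21)) = 61*(-150 + 21*30) = 61*(-150 + 630) = 61*480 = 29280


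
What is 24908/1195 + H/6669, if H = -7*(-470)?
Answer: 170043002/7969455 ≈ 21.337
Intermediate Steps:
H = 3290
24908/1195 + H/6669 = 24908/1195 + 3290/6669 = 170043002/7969455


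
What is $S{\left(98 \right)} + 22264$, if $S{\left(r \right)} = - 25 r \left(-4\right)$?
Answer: $32064$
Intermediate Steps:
$S{\left(r \right)} = 100 r$ ($S{\left(r \right)} = - 25 \left(- 4 r\right) = 100 r$)
$S{\left(98 \right)} + 22264 = 100 \cdot 98 + 22264 = 9800 + 22264 = 32064$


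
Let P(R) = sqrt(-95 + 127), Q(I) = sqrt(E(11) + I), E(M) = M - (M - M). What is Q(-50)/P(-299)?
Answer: I*sqrt(78)/8 ≈ 1.104*I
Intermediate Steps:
E(M) = M (E(M) = M - 1*0 = M + 0 = M)
Q(I) = sqrt(11 + I)
P(R) = 4*sqrt(2) (P(R) = sqrt(32) = 4*sqrt(2))
Q(-50)/P(-299) = sqrt(11 - 50)/((4*sqrt(2))) = sqrt(-39)*(sqrt(2)/8) = (I*sqrt(39))*(sqrt(2)/8) = I*sqrt(78)/8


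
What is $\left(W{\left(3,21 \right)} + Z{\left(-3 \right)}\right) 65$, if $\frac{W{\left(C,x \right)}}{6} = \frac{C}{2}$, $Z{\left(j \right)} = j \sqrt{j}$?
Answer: $585 - 195 i \sqrt{3} \approx 585.0 - 337.75 i$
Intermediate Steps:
$Z{\left(j \right)} = j^{\frac{3}{2}}$
$W{\left(C,x \right)} = 3 C$ ($W{\left(C,x \right)} = 6 \frac{C}{2} = 3 C$)
$\left(W{\left(3,21 \right)} + Z{\left(-3 \right)}\right) 65 = \left(3 \cdot 3 + \left(-3\right)^{\frac{3}{2}}\right) 65 = \left(9 - 3 i \sqrt{3}\right) 65 = 585 - 195 i \sqrt{3}$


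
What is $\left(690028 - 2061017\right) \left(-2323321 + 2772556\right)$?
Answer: $-615896243415$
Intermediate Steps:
$\left(690028 - 2061017\right) \left(-2323321 + 2772556\right) = \left(690028 - 2061017\right) 449235 = \left(-1370989\right) 449235 = -615896243415$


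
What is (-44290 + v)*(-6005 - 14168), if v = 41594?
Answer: 54386408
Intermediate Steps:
(-44290 + v)*(-6005 - 14168) = (-44290 + 41594)*(-6005 - 14168) = -2696*(-20173) = 54386408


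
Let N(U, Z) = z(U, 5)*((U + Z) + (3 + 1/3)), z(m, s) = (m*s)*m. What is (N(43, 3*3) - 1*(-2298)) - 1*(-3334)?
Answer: 1551566/3 ≈ 5.1719e+5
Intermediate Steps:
z(m, s) = s*m**2
N(U, Z) = 5*U**2*(10/3 + U + Z) (N(U, Z) = (5*U**2)*((U + Z) + (3 + 1/3)) = (5*U**2)*((U + Z) + 10/3) = (5*U**2)*(10/3 + U + Z) = 5*U**2*(10/3 + U + Z))
(N(43, 3*3) - 1*(-2298)) - 1*(-3334) = (5*43**2*(10/3 + 43 + 3*3) - 1*(-2298)) - 1*(-3334) = (5*1849*(10/3 + 43 + 9) + 2298) + 3334 = (5*1849*(166/3) + 2298) + 3334 = (1534670/3 + 2298) + 3334 = 1541564/3 + 3334 = 1551566/3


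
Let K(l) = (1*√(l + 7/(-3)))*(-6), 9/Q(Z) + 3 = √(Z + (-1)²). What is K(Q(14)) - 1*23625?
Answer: -23625 - 2*√(144 - 21*√15)/√(-3 + √15) ≈ -23642.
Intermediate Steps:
Q(Z) = 9/(-3 + √(1 + Z)) (Q(Z) = 9/(-3 + √(Z + (-1)²)) = 9/(-3 + √(Z + 1)) = 9/(-3 + √(1 + Z)))
K(l) = -6*√(-7/3 + l) (K(l) = (1*√(l + 7*(-⅓)))*(-6) = (1*√(l - 7/3))*(-6) = (1*√(-7/3 + l))*(-6) = √(-7/3 + l)*(-6) = -6*√(-7/3 + l))
K(Q(14)) - 1*23625 = -2*√(-21 + 9*(9/(-3 + √(1 + 14)))) - 1*23625 = -2*√(-21 + 9*(9/(-3 + √15))) - 23625 = -2*√(-21 + 81/(-3 + √15)) - 23625 = -23625 - 2*√(-21 + 81/(-3 + √15))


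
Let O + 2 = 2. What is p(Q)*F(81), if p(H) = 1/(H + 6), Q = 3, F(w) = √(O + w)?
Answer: 1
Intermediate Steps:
O = 0 (O = -2 + 2 = 0)
F(w) = √w (F(w) = √(0 + w) = √w)
p(H) = 1/(6 + H)
p(Q)*F(81) = √81/(6 + 3) = 9/9 = (⅑)*9 = 1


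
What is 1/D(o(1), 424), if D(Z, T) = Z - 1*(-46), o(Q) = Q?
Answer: 1/47 ≈ 0.021277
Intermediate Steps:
D(Z, T) = 46 + Z (D(Z, T) = Z + 46 = 46 + Z)
1/D(o(1), 424) = 1/(46 + 1) = 1/47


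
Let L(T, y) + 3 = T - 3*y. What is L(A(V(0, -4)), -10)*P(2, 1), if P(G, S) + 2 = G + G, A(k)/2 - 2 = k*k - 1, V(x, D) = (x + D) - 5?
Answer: 382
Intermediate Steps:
V(x, D) = -5 + D + x (V(x, D) = (D + x) - 5 = -5 + D + x)
A(k) = 2 + 2*k**2 (A(k) = 4 + 2*(k*k - 1) = 4 + 2*(k**2 - 1) = 4 + 2*(-1 + k**2) = 4 + (-2 + 2*k**2) = 2 + 2*k**2)
L(T, y) = -3 + T - 3*y (L(T, y) = -3 + (T - 3*y) = -3 + T - 3*y)
P(G, S) = -2 + 2*G (P(G, S) = -2 + (G + G) = -2 + 2*G)
L(A(V(0, -4)), -10)*P(2, 1) = (-3 + (2 + 2*(-5 - 4 + 0)**2) - 3*(-10))*(-2 + 2*2) = (-3 + (2 + 2*(-9)**2) + 30)*(-2 + 4) = (-3 + (2 + 2*81) + 30)*2 = (-3 + (2 + 162) + 30)*2 = (-3 + 164 + 30)*2 = 191*2 = 382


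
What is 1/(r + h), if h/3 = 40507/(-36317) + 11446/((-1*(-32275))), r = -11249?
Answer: -1172131175/13187978624704 ≈ -8.8879e-5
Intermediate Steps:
h = -2675037129/1172131175 (h = 3*(40507/(-36317) + 11446/((-1*(-32275)))) = 3*(40507*(-1/36317) + 11446/32275) = 3*(-40507/36317 + 11446*(1/32275)) = 3*(-40507/36317 + 11446/32275) = 3*(-891679043/1172131175) = -2675037129/1172131175 ≈ -2.2822)
1/(r + h) = 1/(-11249 - 2675037129/1172131175) = 1/(-13187978624704/1172131175) = -1172131175/13187978624704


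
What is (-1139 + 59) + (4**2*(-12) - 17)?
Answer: -1289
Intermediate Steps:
(-1139 + 59) + (4**2*(-12) - 17) = -1080 + (16*(-12) - 17) = -1080 + (-192 - 17) = -1080 - 209 = -1289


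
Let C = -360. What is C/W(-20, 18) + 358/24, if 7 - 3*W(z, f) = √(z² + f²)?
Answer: 1567/60 + 16*√181/5 ≈ 69.168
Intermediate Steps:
W(z, f) = 7/3 - √(f² + z²)/3 (W(z, f) = 7/3 - √(z² + f²)/3 = 7/3 - √(f² + z²)/3)
C/W(-20, 18) + 358/24 = -360/(7/3 - √(18² + (-20)²)/3) + 358/24 = -360/(7/3 - √(324 + 400)/3) + 358*(1/24) = -360/(7/3 - 2*√181/3) + 179/12 = 179/12 - 360/(7/3 - 2*√181/3)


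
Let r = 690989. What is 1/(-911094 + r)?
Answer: -1/220105 ≈ -4.5433e-6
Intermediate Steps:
1/(-911094 + r) = 1/(-911094 + 690989) = 1/(-220105) = -1/220105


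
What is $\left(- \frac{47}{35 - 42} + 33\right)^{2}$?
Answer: $\frac{77284}{49} \approx 1577.2$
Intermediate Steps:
$\left(- \frac{47}{35 - 42} + 33\right)^{2} = \left(- \frac{47}{-7} + 33\right)^{2} = \left(\left(-47\right) \left(- \frac{1}{7}\right) + 33\right)^{2} = \left(\frac{47}{7} + 33\right)^{2} = \left(\frac{278}{7}\right)^{2} = \frac{77284}{49}$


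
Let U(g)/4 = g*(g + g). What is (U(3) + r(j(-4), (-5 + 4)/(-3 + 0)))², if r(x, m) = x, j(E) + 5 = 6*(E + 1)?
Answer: 2401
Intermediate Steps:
j(E) = 1 + 6*E (j(E) = -5 + 6*(E + 1) = -5 + 6*(1 + E) = -5 + (6 + 6*E) = 1 + 6*E)
U(g) = 8*g² (U(g) = 4*(g*(g + g)) = 4*(g*(2*g)) = 4*(2*g²) = 8*g²)
(U(3) + r(j(-4), (-5 + 4)/(-3 + 0)))² = (8*3² + (1 + 6*(-4)))² = (8*9 + (1 - 24))² = (72 - 23)² = 49² = 2401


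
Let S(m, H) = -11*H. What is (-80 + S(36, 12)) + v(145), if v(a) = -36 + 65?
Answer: -183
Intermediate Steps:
v(a) = 29
(-80 + S(36, 12)) + v(145) = (-80 - 11*12) + 29 = (-80 - 132) + 29 = -212 + 29 = -183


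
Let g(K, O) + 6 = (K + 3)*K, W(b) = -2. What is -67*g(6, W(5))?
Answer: -3216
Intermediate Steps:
g(K, O) = -6 + K*(3 + K) (g(K, O) = -6 + (K + 3)*K = -6 + (3 + K)*K = -6 + K*(3 + K))
-67*g(6, W(5)) = -67*(-6 + 6² + 3*6) = -67*(-6 + 36 + 18) = -67*48 = -3216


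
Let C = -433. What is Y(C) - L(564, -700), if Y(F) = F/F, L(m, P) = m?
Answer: -563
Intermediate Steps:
Y(F) = 1
Y(C) - L(564, -700) = 1 - 1*564 = 1 - 564 = -563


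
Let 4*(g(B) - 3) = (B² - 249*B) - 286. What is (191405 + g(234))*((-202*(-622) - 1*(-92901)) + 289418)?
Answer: 96746125017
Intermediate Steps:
g(B) = -137/2 - 249*B/4 + B²/4 (g(B) = 3 + ((B² - 249*B) - 286)/4 = 3 + (-286 + B² - 249*B)/4 = 3 + (-143/2 - 249*B/4 + B²/4) = -137/2 - 249*B/4 + B²/4)
(191405 + g(234))*((-202*(-622) - 1*(-92901)) + 289418) = (191405 + (-137/2 - 249/4*234 + (¼)*234²))*((-202*(-622) - 1*(-92901)) + 289418) = (191405 + (-137/2 - 29133/2 + (¼)*54756))*((125644 + 92901) + 289418) = (191405 + (-137/2 - 29133/2 + 13689))*(218545 + 289418) = (191405 - 946)*507963 = 190459*507963 = 96746125017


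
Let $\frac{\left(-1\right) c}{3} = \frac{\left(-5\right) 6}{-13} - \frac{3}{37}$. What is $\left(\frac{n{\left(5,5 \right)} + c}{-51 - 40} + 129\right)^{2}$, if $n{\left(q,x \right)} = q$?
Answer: $\frac{31891624569289}{1915900441} \approx 16646.0$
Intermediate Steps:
$c = - \frac{3213}{481}$ ($c = - 3 \left(\frac{\left(-5\right) 6}{-13} - \frac{3}{37}\right) = - 3 \left(\left(-30\right) \left(- \frac{1}{13}\right) - \frac{3}{37}\right) = - 3 \left(\frac{30}{13} - \frac{3}{37}\right) = \left(-3\right) \frac{1071}{481} = - \frac{3213}{481} \approx -6.6798$)
$\left(\frac{n{\left(5,5 \right)} + c}{-51 - 40} + 129\right)^{2} = \left(\frac{5 - \frac{3213}{481}}{-51 - 40} + 129\right)^{2} = \left(- \frac{808}{481 \left(-91\right)} + 129\right)^{2} = \left(\left(- \frac{808}{481}\right) \left(- \frac{1}{91}\right) + 129\right)^{2} = \left(\frac{808}{43771} + 129\right)^{2} = \left(\frac{5647267}{43771}\right)^{2} = \frac{31891624569289}{1915900441}$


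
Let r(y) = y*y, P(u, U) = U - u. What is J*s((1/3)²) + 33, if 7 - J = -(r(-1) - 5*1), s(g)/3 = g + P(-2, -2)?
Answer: 34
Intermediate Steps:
r(y) = y²
s(g) = 3*g (s(g) = 3*(g + (-2 - 1*(-2))) = 3*(g + (-2 + 2)) = 3*(g + 0) = 3*g)
J = 3 (J = 7 - (-1)*((-1)² - 5*1) = 7 - (-1)*(1 - 5) = 7 - (-1)*(-4) = 7 - 1*4 = 7 - 4 = 3)
J*s((1/3)²) + 33 = 3*(3*(1/3)²) + 33 = 3*(3*(⅓)²) + 33 = 3*(3*(⅑)) + 33 = 3*(⅓) + 33 = 1 + 33 = 34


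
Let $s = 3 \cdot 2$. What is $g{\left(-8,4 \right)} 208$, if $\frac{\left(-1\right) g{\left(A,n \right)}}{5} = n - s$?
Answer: $2080$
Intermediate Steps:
$s = 6$
$g{\left(A,n \right)} = 30 - 5 n$ ($g{\left(A,n \right)} = - 5 \left(n - 6\right) = - 5 \left(-6 + n\right) = 30 - 5 n$)
$g{\left(-8,4 \right)} 208 = \left(30 - 20\right) 208 = 10 \cdot 208 = 2080$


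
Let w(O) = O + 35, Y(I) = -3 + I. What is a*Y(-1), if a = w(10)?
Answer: -180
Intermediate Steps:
w(O) = 35 + O
a = 45 (a = 35 + 10 = 45)
a*Y(-1) = 45*(-3 - 1) = 45*(-4) = -180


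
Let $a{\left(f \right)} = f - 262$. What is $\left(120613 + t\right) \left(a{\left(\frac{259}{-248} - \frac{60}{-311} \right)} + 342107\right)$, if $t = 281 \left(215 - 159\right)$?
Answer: $\frac{3594944395442359}{77128} \approx 4.661 \cdot 10^{10}$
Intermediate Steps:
$a{\left(f \right)} = -262 + f$ ($a{\left(f \right)} = f - 262 = -262 + f$)
$t = 15736$ ($t = 281 \cdot 56 = 15736$)
$\left(120613 + t\right) \left(a{\left(\frac{259}{-248} - \frac{60}{-311} \right)} + 342107\right) = \left(120613 + 15736\right) \left(\left(-262 + \left(\frac{259}{-248} - \frac{60}{-311}\right)\right) + 342107\right) = 136349 \left(\left(-262 + \left(259 \left(- \frac{1}{248}\right) - - \frac{60}{311}\right)\right) + 342107\right) = 136349 \left(\left(-262 + \left(- \frac{259}{248} + \frac{60}{311}\right)\right) + 342107\right) = 136349 \left(\left(-262 - \frac{65669}{77128}\right) + 342107\right) = 136349 \left(- \frac{20273205}{77128} + 342107\right) = 136349 \cdot \frac{26365755491}{77128} = \frac{3594944395442359}{77128}$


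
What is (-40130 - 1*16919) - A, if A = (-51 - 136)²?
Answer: -92018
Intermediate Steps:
A = 34969 (A = (-187)² = 34969)
(-40130 - 1*16919) - A = (-40130 - 1*16919) - 1*34969 = (-40130 - 16919) - 34969 = -57049 - 34969 = -92018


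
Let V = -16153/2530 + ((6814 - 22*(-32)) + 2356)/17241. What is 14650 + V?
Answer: 638775531847/43619730 ≈ 14644.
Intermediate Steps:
V = -253512653/43619730 (V = -16153*1/2530 + ((6814 + 704) + 2356)*(1/17241) = -16153/2530 + (7518 + 2356)*(1/17241) = -16153/2530 + 9874*(1/17241) = -16153/2530 + 9874/17241 = -253512653/43619730 ≈ -5.8119)
14650 + V = 14650 - 253512653/43619730 = 638775531847/43619730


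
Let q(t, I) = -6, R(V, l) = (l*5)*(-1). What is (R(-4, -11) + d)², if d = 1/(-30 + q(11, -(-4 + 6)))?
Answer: 3916441/1296 ≈ 3021.9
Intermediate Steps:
R(V, l) = -5*l (R(V, l) = (5*l)*(-1) = -5*l)
d = -1/36 (d = 1/(-30 - 6) = 1/(-36) = -1/36 ≈ -0.027778)
(R(-4, -11) + d)² = (-5*(-11) - 1/36)² = (55 - 1/36)² = (1979/36)² = 3916441/1296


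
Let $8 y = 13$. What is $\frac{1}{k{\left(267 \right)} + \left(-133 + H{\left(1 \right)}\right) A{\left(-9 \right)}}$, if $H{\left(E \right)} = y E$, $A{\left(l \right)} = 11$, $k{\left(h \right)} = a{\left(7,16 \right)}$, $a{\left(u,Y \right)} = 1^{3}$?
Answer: $- \frac{8}{11553} \approx -0.00069246$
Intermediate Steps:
$a{\left(u,Y \right)} = 1$
$k{\left(h \right)} = 1$
$y = \frac{13}{8}$ ($y = \frac{1}{8} \cdot 13 = \frac{13}{8} \approx 1.625$)
$H{\left(E \right)} = \frac{13 E}{8}$
$\frac{1}{k{\left(267 \right)} + \left(-133 + H{\left(1 \right)}\right) A{\left(-9 \right)}} = \frac{1}{1 + \left(-133 + \frac{13}{8} \cdot 1\right) 11} = \frac{1}{1 + \left(-133 + \frac{13}{8}\right) 11} = \frac{1}{1 - \frac{11561}{8}} = \frac{1}{- \frac{11553}{8}} = - \frac{8}{11553}$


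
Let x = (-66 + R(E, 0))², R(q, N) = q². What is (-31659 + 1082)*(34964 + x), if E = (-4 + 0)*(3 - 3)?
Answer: -1202287640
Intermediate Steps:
E = 0 (E = -4*0 = 0)
x = 4356 (x = (-66 + 0²)² = (-66 + 0)² = (-66)² = 4356)
(-31659 + 1082)*(34964 + x) = (-31659 + 1082)*(34964 + 4356) = -30577*39320 = -1202287640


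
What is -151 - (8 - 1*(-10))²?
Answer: -475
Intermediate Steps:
-151 - (8 - 1*(-10))² = -151 - (8 + 10)² = -151 - 1*18² = -151 - 1*324 = -151 - 324 = -475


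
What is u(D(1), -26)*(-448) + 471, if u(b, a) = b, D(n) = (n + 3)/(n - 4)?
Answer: 3205/3 ≈ 1068.3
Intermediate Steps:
D(n) = (3 + n)/(-4 + n)
u(D(1), -26)*(-448) + 471 = ((3 + 1)/(-4 + 1))*(-448) + 471 = (4/(-3))*(-448) + 471 = -⅓*4*(-448) + 471 = -4/3*(-448) + 471 = 1792/3 + 471 = 3205/3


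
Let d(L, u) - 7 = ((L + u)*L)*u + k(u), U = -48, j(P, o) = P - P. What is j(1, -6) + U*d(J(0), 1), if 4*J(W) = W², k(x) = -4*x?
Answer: -144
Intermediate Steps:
j(P, o) = 0
J(W) = W²/4
d(L, u) = 7 - 4*u + L*u*(L + u) (d(L, u) = 7 + (((L + u)*L)*u - 4*u) = 7 + ((L*(L + u))*u - 4*u) = 7 + (L*u*(L + u) - 4*u) = 7 + (-4*u + L*u*(L + u)) = 7 - 4*u + L*u*(L + u))
j(1, -6) + U*d(J(0), 1) = 0 - 48*(7 - 4*1 + ((¼)*0²)*1² + 1*((¼)*0²)²) = 0 - 48*(7 - 4 + ((¼)*0)*1 + 1*((¼)*0)²) = 0 - 48*(7 - 4 + 0*1 + 1*0²) = 0 - 48*(7 - 4 + 0 + 1*0) = 0 - 48*(7 - 4 + 0 + 0) = 0 - 48*3 = 0 - 144 = -144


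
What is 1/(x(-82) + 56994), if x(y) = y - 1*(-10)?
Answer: 1/56922 ≈ 1.7568e-5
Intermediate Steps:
x(y) = 10 + y (x(y) = y + 10 = 10 + y)
1/(x(-82) + 56994) = 1/((10 - 82) + 56994) = 1/(-72 + 56994) = 1/56922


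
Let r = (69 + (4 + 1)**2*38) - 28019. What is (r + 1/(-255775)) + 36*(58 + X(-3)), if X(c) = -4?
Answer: -6408698401/255775 ≈ -25056.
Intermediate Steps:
r = -27000 (r = (69 + 5**2*38) - 28019 = (69 + 25*38) - 28019 = (69 + 950) - 28019 = 1019 - 28019 = -27000)
(r + 1/(-255775)) + 36*(58 + X(-3)) = (-27000 + 1/(-255775)) + 36*(58 - 4) = (-27000 - 1/255775) + 36*54 = -6905925001/255775 + 1944 = -6408698401/255775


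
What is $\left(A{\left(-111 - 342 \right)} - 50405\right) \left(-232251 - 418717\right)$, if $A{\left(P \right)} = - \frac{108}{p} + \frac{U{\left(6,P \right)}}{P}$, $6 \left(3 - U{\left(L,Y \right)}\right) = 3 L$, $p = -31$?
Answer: $\frac{1017102998696}{31} \approx 3.281 \cdot 10^{10}$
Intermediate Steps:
$U{\left(L,Y \right)} = 3 - \frac{L}{2}$ ($U{\left(L,Y \right)} = 3 - \frac{3 L}{6} = 3 - \frac{L}{2}$)
$A{\left(P \right)} = \frac{108}{31}$ ($A{\left(P \right)} = - \frac{108}{-31} + \frac{3 - 3}{P} = \left(-108\right) \left(- \frac{1}{31}\right) + \frac{3 - 3}{P} = \frac{108}{31} + \frac{0}{P} = \frac{108}{31} + 0 = \frac{108}{31}$)
$\left(A{\left(-111 - 342 \right)} - 50405\right) \left(-232251 - 418717\right) = \left(\frac{108}{31} - 50405\right) \left(-232251 - 418717\right) = \left(- \frac{1562447}{31}\right) \left(-650968\right) = \frac{1017102998696}{31}$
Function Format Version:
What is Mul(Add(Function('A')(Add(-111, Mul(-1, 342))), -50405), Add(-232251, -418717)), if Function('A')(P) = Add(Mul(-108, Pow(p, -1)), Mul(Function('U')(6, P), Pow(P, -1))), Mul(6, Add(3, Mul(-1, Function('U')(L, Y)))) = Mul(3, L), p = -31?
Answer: Rational(1017102998696, 31) ≈ 3.2810e+10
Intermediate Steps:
Function('U')(L, Y) = Add(3, Mul(Rational(-1, 2), L)) (Function('U')(L, Y) = Add(3, Mul(Rational(-1, 6), Mul(3, L))) = Add(3, Mul(Rational(-1, 2), L)))
Function('A')(P) = Rational(108, 31) (Function('A')(P) = Add(Mul(-108, Pow(-31, -1)), Mul(Add(3, Mul(Rational(-1, 2), 6)), Pow(P, -1))) = Add(Mul(-108, Rational(-1, 31)), Mul(Add(3, -3), Pow(P, -1))) = Add(Rational(108, 31), Mul(0, Pow(P, -1))) = Add(Rational(108, 31), 0) = Rational(108, 31))
Mul(Add(Function('A')(Add(-111, Mul(-1, 342))), -50405), Add(-232251, -418717)) = Mul(Add(Rational(108, 31), -50405), Add(-232251, -418717)) = Mul(Rational(-1562447, 31), -650968) = Rational(1017102998696, 31)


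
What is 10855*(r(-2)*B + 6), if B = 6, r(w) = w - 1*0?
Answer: -65130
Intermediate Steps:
r(w) = w (r(w) = w + 0 = w)
10855*(r(-2)*B + 6) = 10855*(-2*6 + 6) = 10855*(-12 + 6) = 10855*(-6) = -65130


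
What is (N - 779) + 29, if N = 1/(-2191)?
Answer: -1643251/2191 ≈ -750.00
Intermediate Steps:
N = -1/2191 ≈ -0.00045641
(N - 779) + 29 = (-1/2191 - 779) + 29 = -1706790/2191 + 29 = -1643251/2191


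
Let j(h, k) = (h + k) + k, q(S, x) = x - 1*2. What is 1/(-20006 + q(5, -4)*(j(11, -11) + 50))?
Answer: -1/20240 ≈ -4.9407e-5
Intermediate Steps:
q(S, x) = -2 + x (q(S, x) = x - 2 = -2 + x)
j(h, k) = h + 2*k
1/(-20006 + q(5, -4)*(j(11, -11) + 50)) = 1/(-20006 + (-2 - 4)*((11 + 2*(-11)) + 50)) = 1/(-20006 - 6*((11 - 22) + 50)) = 1/(-20006 - 6*(-11 + 50)) = 1/(-20006 - 6*39) = 1/(-20006 - 234) = 1/(-20240) = -1/20240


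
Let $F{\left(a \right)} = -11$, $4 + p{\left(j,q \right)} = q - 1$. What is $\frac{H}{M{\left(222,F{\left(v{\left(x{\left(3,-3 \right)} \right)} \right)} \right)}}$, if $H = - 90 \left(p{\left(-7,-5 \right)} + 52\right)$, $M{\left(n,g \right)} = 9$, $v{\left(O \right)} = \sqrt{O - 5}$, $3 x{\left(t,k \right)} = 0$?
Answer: $-420$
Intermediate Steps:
$x{\left(t,k \right)} = 0$ ($x{\left(t,k \right)} = \frac{1}{3} \cdot 0 = 0$)
$v{\left(O \right)} = \sqrt{-5 + O}$
$p{\left(j,q \right)} = -5 + q$ ($p{\left(j,q \right)} = -4 + \left(q - 1\right) = -4 + \left(-1 + q\right) = -5 + q$)
$H = -3780$ ($H = - 90 \left(\left(-5 - 5\right) + 52\right) = - 90 \left(-10 + 52\right) = \left(-90\right) 42 = -3780$)
$\frac{H}{M{\left(222,F{\left(v{\left(x{\left(3,-3 \right)} \right)} \right)} \right)}} = - \frac{3780}{9} = \left(-3780\right) \frac{1}{9} = -420$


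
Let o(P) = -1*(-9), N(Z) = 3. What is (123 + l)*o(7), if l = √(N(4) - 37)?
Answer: 1107 + 9*I*√34 ≈ 1107.0 + 52.479*I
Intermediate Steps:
o(P) = 9
l = I*√34 (l = √(3 - 37) = √(-34) = I*√34 ≈ 5.8309*I)
(123 + l)*o(7) = (123 + I*√34)*9 = 1107 + 9*I*√34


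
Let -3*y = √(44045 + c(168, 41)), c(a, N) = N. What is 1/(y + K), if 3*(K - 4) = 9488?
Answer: 4750/15034319 + √44086/30068638 ≈ 0.00032293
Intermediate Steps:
K = 9500/3 (K = 4 + (⅓)*9488 = 4 + 9488/3 = 9500/3 ≈ 3166.7)
y = -√44086/3 (y = -√(44045 + 41)/3 = -√44086/3 ≈ -69.989)
1/(y + K) = 1/(-√44086/3 + 9500/3) = 1/(9500/3 - √44086/3)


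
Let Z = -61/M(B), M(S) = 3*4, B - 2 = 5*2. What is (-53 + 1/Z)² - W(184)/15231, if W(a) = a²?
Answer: 160256832599/56674551 ≈ 2827.7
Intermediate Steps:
B = 12 (B = 2 + 5*2 = 2 + 10 = 12)
M(S) = 12
Z = -61/12 ≈ -5.0833
(-53 + 1/Z)² - W(184)/15231 = (-53 + 1/(-61/12))² - 184²/15231 = (-53 - 12/61)² - 33856/15231 = (-3245/61)² - 1*33856/15231 = 10530025/3721 - 33856/15231 = 160256832599/56674551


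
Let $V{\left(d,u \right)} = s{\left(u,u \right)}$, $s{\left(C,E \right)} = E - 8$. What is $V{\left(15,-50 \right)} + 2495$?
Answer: $2437$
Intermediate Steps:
$s{\left(C,E \right)} = -8 + E$
$V{\left(d,u \right)} = -8 + u$
$V{\left(15,-50 \right)} + 2495 = \left(-8 - 50\right) + 2495 = -58 + 2495 = 2437$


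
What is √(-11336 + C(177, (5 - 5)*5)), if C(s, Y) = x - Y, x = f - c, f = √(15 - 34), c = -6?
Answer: √(-11330 + I*√19) ≈ 0.0205 + 106.44*I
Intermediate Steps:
f = I*√19 (f = √(-19) = I*√19 ≈ 4.3589*I)
x = 6 + I*√19 (x = I*√19 - 1*(-6) = I*√19 + 6 = 6 + I*√19 ≈ 6.0 + 4.3589*I)
C(s, Y) = 6 - Y + I*√19 (C(s, Y) = (6 + I*√19) - Y = 6 - Y + I*√19)
√(-11336 + C(177, (5 - 5)*5)) = √(-11336 + (6 - (5 - 5)*5 + I*√19)) = √(-11336 + (6 - 0*5 + I*√19)) = √(-11336 + (6 - 1*0 + I*√19)) = √(-11336 + (6 + 0 + I*√19)) = √(-11336 + (6 + I*√19)) = √(-11330 + I*√19)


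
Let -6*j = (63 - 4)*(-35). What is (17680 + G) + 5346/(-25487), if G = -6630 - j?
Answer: 148829579/13902 ≈ 10706.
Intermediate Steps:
j = 2065/6 (j = -(63 - 4)*(-35)/6 = -59*(-35)/6 = -1/6*(-2065) = 2065/6 ≈ 344.17)
G = -41845/6 (G = -6630 - 1*2065/6 = -6630 - 2065/6 = -41845/6 ≈ -6974.2)
(17680 + G) + 5346/(-25487) = (17680 - 41845/6) + 5346/(-25487) = 64235/6 + 5346*(-1/25487) = 64235/6 - 486/2317 = 148829579/13902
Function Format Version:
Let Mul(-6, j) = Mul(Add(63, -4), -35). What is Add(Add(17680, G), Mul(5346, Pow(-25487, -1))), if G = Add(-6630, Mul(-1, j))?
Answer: Rational(148829579, 13902) ≈ 10706.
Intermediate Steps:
j = Rational(2065, 6) (j = Mul(Rational(-1, 6), Mul(Add(63, -4), -35)) = Mul(Rational(-1, 6), Mul(59, -35)) = Mul(Rational(-1, 6), -2065) = Rational(2065, 6) ≈ 344.17)
G = Rational(-41845, 6) (G = Add(-6630, Mul(-1, Rational(2065, 6))) = Add(-6630, Rational(-2065, 6)) = Rational(-41845, 6) ≈ -6974.2)
Add(Add(17680, G), Mul(5346, Pow(-25487, -1))) = Add(Add(17680, Rational(-41845, 6)), Mul(5346, Pow(-25487, -1))) = Add(Rational(64235, 6), Mul(5346, Rational(-1, 25487))) = Add(Rational(64235, 6), Rational(-486, 2317)) = Rational(148829579, 13902)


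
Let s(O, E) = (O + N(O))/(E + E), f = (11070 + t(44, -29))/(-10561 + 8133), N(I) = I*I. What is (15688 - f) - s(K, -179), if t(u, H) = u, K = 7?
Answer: 3410125223/217306 ≈ 15693.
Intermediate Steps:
N(I) = I**2
f = -5557/1214 (f = (11070 + 44)/(-10561 + 8133) = 11114/(-2428) = 11114*(-1/2428) = -5557/1214 ≈ -4.5774)
s(O, E) = (O + O**2)/(2*E) (s(O, E) = (O + O**2)/(E + E) = (O + O**2)/((2*E)) = (O + O**2)*(1/(2*E)) = (O + O**2)/(2*E))
(15688 - f) - s(K, -179) = (15688 - 1*(-5557/1214)) - 7*(1 + 7)/(2*(-179)) = (15688 + 5557/1214) - 7*(-1)*8/(2*179) = 19050789/1214 - 1*(-28/179) = 19050789/1214 + 28/179 = 3410125223/217306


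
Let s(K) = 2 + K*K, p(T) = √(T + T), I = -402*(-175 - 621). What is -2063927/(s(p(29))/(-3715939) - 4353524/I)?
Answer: 613538807742575094/4044362204639 ≈ 1.5170e+5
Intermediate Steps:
I = 319992 (I = -402*(-796) = 319992)
p(T) = √2*√T (p(T) = √(2*T) = √2*√T)
s(K) = 2 + K²
-2063927/(s(p(29))/(-3715939) - 4353524/I) = -2063927/((2 + (√2*√29)²)/(-3715939) - 4353524/319992) = -2063927/((2 + (√58)²)*(-1/3715939) - 4353524*1/319992) = -2063927/((2 + 58)*(-1/3715939) - 1088381/79998) = -2063927/(60*(-1/3715939) - 1088381/79998) = -2063927/(-60/3715939 - 1088381/79998) = -2063927/(-4044362204639/297267688122) = -2063927*(-297267688122/4044362204639) = 613538807742575094/4044362204639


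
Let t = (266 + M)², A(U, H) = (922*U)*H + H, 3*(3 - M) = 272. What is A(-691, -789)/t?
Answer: 4524054201/286225 ≈ 15806.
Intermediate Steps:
M = -263/3 (M = 3 - ⅓*272 = 3 - 272/3 = -263/3 ≈ -87.667)
A(U, H) = H + 922*H*U (A(U, H) = 922*H*U + H = H + 922*H*U)
t = 286225/9 (t = (266 - 263/3)² = (535/3)² = 286225/9 ≈ 31803.)
A(-691, -789)/t = (-789*(1 + 922*(-691)))/(286225/9) = -789*(1 - 637102)*(9/286225) = -789*(-637101)*(9/286225) = 502672689*(9/286225) = 4524054201/286225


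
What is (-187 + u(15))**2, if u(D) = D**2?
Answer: 1444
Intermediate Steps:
(-187 + u(15))**2 = (-187 + 15**2)**2 = (-187 + 225)**2 = 38**2 = 1444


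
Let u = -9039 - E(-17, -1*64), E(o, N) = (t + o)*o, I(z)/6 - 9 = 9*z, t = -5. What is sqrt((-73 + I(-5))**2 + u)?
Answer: 2*sqrt(18527) ≈ 272.23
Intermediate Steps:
I(z) = 54 + 54*z (I(z) = 54 + 6*(9*z) = 54 + 54*z)
E(o, N) = o*(-5 + o) (E(o, N) = (-5 + o)*o = o*(-5 + o))
u = -9413 (u = -9039 - (-17)*(-5 - 17) = -9039 - (-17)*(-22) = -9039 - 1*374 = -9039 - 374 = -9413)
sqrt((-73 + I(-5))**2 + u) = sqrt((-73 + (54 + 54*(-5)))**2 - 9413) = sqrt((-73 + (54 - 270))**2 - 9413) = sqrt((-73 - 216)**2 - 9413) = sqrt((-289)**2 - 9413) = sqrt(83521 - 9413) = sqrt(74108) = 2*sqrt(18527)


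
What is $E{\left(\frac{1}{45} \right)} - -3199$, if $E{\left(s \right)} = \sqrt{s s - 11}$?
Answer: $3199 + \frac{i \sqrt{22274}}{45} \approx 3199.0 + 3.3166 i$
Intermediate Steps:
$E{\left(s \right)} = \sqrt{-11 + s^{2}}$ ($E{\left(s \right)} = \sqrt{s^{2} - 11} = \sqrt{-11 + s^{2}}$)
$E{\left(\frac{1}{45} \right)} - -3199 = \sqrt{-11 + \left(\frac{1}{45}\right)^{2}} - -3199 = \sqrt{-11 + \left(\frac{1}{45}\right)^{2}} + 3199 = \sqrt{-11 + \frac{1}{2025}} + 3199 = \sqrt{- \frac{22274}{2025}} + 3199 = \frac{i \sqrt{22274}}{45} + 3199 = 3199 + \frac{i \sqrt{22274}}{45}$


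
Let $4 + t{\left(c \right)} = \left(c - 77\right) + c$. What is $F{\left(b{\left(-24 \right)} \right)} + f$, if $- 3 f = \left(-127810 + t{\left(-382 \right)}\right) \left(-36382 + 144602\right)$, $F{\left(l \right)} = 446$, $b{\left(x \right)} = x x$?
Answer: $4641015146$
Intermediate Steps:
$b{\left(x \right)} = x^{2}$
$t{\left(c \right)} = -81 + 2 c$ ($t{\left(c \right)} = -4 + \left(\left(c - 77\right) + c\right) = -4 + \left(\left(-77 + c\right) + c\right) = -4 + \left(-77 + 2 c\right) = -81 + 2 c$)
$f = 4641014700$ ($f = - \frac{\left(-127810 + \left(-81 + 2 \left(-382\right)\right)\right) \left(-36382 + 144602\right)}{3} = - \frac{\left(-127810 - 845\right) 108220}{3} = - \frac{\left(-128655\right) 108220}{3} = \left(- \frac{1}{3}\right) \left(-13923044100\right) = 4641014700$)
$F{\left(b{\left(-24 \right)} \right)} + f = 446 + 4641014700 = 4641015146$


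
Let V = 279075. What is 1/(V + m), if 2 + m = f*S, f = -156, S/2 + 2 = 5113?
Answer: -1/1315559 ≈ -7.6013e-7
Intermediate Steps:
S = 10222 (S = -4 + 2*5113 = -4 + 10226 = 10222)
m = -1594634 (m = -2 - 156*10222 = -2 - 1594632 = -1594634)
1/(V + m) = 1/(279075 - 1594634) = 1/(-1315559) = -1/1315559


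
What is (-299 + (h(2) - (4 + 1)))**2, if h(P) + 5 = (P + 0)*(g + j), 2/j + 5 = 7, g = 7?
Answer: 85849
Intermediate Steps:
j = 1 (j = 2/(-5 + 7) = 2/2 = 2*(1/2) = 1)
h(P) = -5 + 8*P (h(P) = -5 + (P + 0)*(7 + 1) = -5 + P*8 = -5 + 8*P)
(-299 + (h(2) - (4 + 1)))**2 = (-299 + ((-5 + 8*2) - (4 + 1)))**2 = (-299 + ((-5 + 16) - 1*5))**2 = (-299 + (11 - 5))**2 = (-299 + 6)**2 = (-293)**2 = 85849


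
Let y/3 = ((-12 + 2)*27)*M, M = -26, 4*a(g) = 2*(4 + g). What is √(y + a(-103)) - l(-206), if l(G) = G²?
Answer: -42436 + 3*√9338/2 ≈ -42291.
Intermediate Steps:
a(g) = 2 + g/2 (a(g) = (2*(4 + g))/4 = (8 + 2*g)/4 = 2 + g/2)
y = 21060 (y = 3*(((-12 + 2)*27)*(-26)) = 3*(-10*27*(-26)) = 3*(-270*(-26)) = 3*7020 = 21060)
√(y + a(-103)) - l(-206) = √(21060 + (2 + (½)*(-103))) - 1*(-206)² = √(21060 + (2 - 103/2)) - 1*42436 = √(21060 - 99/2) - 42436 = √(42021/2) - 42436 = 3*√9338/2 - 42436 = -42436 + 3*√9338/2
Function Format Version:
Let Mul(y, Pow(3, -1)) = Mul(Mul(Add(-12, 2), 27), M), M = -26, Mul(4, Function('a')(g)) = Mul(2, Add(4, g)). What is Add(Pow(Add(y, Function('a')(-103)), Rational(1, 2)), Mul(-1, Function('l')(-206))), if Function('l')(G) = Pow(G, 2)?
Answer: Add(-42436, Mul(Rational(3, 2), Pow(9338, Rational(1, 2)))) ≈ -42291.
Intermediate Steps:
Function('a')(g) = Add(2, Mul(Rational(1, 2), g)) (Function('a')(g) = Mul(Rational(1, 4), Mul(2, Add(4, g))) = Mul(Rational(1, 4), Add(8, Mul(2, g))) = Add(2, Mul(Rational(1, 2), g)))
y = 21060 (y = Mul(3, Mul(Mul(Add(-12, 2), 27), -26)) = Mul(3, Mul(Mul(-10, 27), -26)) = Mul(3, Mul(-270, -26)) = Mul(3, 7020) = 21060)
Add(Pow(Add(y, Function('a')(-103)), Rational(1, 2)), Mul(-1, Function('l')(-206))) = Add(Pow(Add(21060, Add(2, Mul(Rational(1, 2), -103))), Rational(1, 2)), Mul(-1, Pow(-206, 2))) = Add(Pow(Add(21060, Add(2, Rational(-103, 2))), Rational(1, 2)), Mul(-1, 42436)) = Add(Pow(Add(21060, Rational(-99, 2)), Rational(1, 2)), -42436) = Add(Pow(Rational(42021, 2), Rational(1, 2)), -42436) = Add(Mul(Rational(3, 2), Pow(9338, Rational(1, 2))), -42436) = Add(-42436, Mul(Rational(3, 2), Pow(9338, Rational(1, 2))))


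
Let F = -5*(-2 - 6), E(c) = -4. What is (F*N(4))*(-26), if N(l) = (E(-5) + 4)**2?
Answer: 0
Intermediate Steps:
N(l) = 0 (N(l) = (-4 + 4)**2 = 0**2 = 0)
F = 40 (F = -5*(-8) = 40)
(F*N(4))*(-26) = (40*0)*(-26) = 0*(-26) = 0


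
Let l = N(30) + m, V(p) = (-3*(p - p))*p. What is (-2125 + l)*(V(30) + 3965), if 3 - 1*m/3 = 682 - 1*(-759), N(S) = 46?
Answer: -25348245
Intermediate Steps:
m = -4314 (m = 9 - 3*(682 - 1*(-759)) = 9 - 3*(682 + 759) = 9 - 3*1441 = 9 - 4323 = -4314)
V(p) = 0 (V(p) = (-3*0)*p = 0*p = 0)
l = -4268 (l = 46 - 4314 = -4268)
(-2125 + l)*(V(30) + 3965) = (-2125 - 4268)*(0 + 3965) = -6393*3965 = -25348245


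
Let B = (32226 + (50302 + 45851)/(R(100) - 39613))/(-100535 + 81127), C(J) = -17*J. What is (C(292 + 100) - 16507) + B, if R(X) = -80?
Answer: -5950443673563/256787248 ≈ -23173.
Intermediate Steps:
B = -426350155/256787248 (B = (32226 + (50302 + 45851)/(-80 - 39613))/(-100535 + 81127) = (32226 + 96153/(-39693))/(-19408) = (32226 + 96153*(-1/39693))*(-1/19408) = (32226 - 32051/13231)*(-1/19408) = (426350155/13231)*(-1/19408) = -426350155/256787248 ≈ -1.6603)
(C(292 + 100) - 16507) + B = (-17*(292 + 100) - 16507) - 426350155/256787248 = (-17*392 - 16507) - 426350155/256787248 = (-6664 - 16507) - 426350155/256787248 = -23171 - 426350155/256787248 = -5950443673563/256787248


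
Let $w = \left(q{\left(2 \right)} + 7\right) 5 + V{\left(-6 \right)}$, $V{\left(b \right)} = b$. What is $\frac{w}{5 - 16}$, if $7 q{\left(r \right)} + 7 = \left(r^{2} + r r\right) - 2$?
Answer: $- \frac{18}{7} \approx -2.5714$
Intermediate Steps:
$q{\left(r \right)} = - \frac{9}{7} + \frac{2 r^{2}}{7}$ ($q{\left(r \right)} = -1 + \frac{\left(r^{2} + r r\right) - 2}{7} = -1 + \frac{\left(r^{2} + r^{2}\right) - 2}{7} = -1 + \frac{2 r^{2} - 2}{7} = -1 + \frac{-2 + 2 r^{2}}{7} = -1 + \left(- \frac{2}{7} + \frac{2 r^{2}}{7}\right) = - \frac{9}{7} + \frac{2 r^{2}}{7}$)
$w = \frac{198}{7}$ ($w = \left(\left(- \frac{9}{7} + \frac{2 \cdot 2^{2}}{7}\right) + 7\right) 5 - 6 = \left(\left(- \frac{9}{7} + \frac{2}{7} \cdot 4\right) + 7\right) 5 - 6 = \left(\left(- \frac{9}{7} + \frac{8}{7}\right) + 7\right) 5 - 6 = \left(- \frac{1}{7} + 7\right) 5 - 6 = \frac{48}{7} \cdot 5 - 6 = \frac{240}{7} - 6 = \frac{198}{7} \approx 28.286$)
$\frac{w}{5 - 16} = \frac{198}{7 \left(5 - 16\right)} = \frac{198}{7 \left(-11\right)} = \frac{198}{7} \left(- \frac{1}{11}\right) = - \frac{18}{7}$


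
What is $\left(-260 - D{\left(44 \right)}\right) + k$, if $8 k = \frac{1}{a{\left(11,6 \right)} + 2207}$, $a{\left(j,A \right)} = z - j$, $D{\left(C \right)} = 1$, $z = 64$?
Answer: $- \frac{4718879}{18080} \approx -261.0$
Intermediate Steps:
$a{\left(j,A \right)} = 64 - j$
$k = \frac{1}{18080}$ ($k = \frac{1}{8 \left(\left(64 - 11\right) + 2207\right)} = \frac{1}{8 \left(53 + 2207\right)} = \frac{1}{8 \cdot 2260} = \frac{1}{8} \cdot \frac{1}{2260} = \frac{1}{18080} \approx 5.531 \cdot 10^{-5}$)
$\left(-260 - D{\left(44 \right)}\right) + k = \left(-260 - 1\right) + \frac{1}{18080} = -261 + \frac{1}{18080} = - \frac{4718879}{18080}$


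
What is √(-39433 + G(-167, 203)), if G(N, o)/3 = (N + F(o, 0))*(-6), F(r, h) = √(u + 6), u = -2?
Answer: I*√36463 ≈ 190.95*I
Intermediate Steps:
F(r, h) = 2 (F(r, h) = √(-2 + 6) = √4 = 2)
G(N, o) = -36 - 18*N (G(N, o) = 3*((N + 2)*(-6)) = 3*((2 + N)*(-6)) = 3*(-12 - 6*N) = -36 - 18*N)
√(-39433 + G(-167, 203)) = √(-39433 + (-36 - 18*(-167))) = √(-39433 + (-36 + 3006)) = √(-39433 + 2970) = √(-36463) = I*√36463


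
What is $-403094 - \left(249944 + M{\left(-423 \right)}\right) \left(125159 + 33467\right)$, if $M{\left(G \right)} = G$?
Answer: $-39580921240$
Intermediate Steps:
$-403094 - \left(249944 + M{\left(-423 \right)}\right) \left(125159 + 33467\right) = -403094 - \left(249944 - 423\right) \left(125159 + 33467\right) = -403094 - 249521 \cdot 158626 = -403094 - 39580518146 = -39580921240$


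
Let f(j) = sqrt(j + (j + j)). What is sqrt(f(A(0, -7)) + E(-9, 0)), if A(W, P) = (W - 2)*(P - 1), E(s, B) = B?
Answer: 2*3**(1/4) ≈ 2.6321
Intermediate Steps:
A(W, P) = (-1 + P)*(-2 + W) (A(W, P) = (-2 + W)*(-1 + P) = (-1 + P)*(-2 + W))
f(j) = sqrt(3)*sqrt(j) (f(j) = sqrt(j + 2*j) = sqrt(3*j) = sqrt(3)*sqrt(j))
sqrt(f(A(0, -7)) + E(-9, 0)) = sqrt(sqrt(3)*sqrt(2 - 1*0 - 2*(-7) - 7*0) + 0) = sqrt(sqrt(3)*sqrt(2 + 0 + 14 + 0) + 0) = sqrt(sqrt(3)*sqrt(16) + 0) = sqrt(sqrt(3)*4 + 0) = sqrt(4*sqrt(3) + 0) = sqrt(4*sqrt(3)) = 2*3**(1/4)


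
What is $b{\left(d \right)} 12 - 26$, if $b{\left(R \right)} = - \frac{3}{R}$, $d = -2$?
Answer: $-8$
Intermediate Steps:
$b{\left(d \right)} 12 - 26 = - \frac{3}{-2} \cdot 12 - 26 = \left(-3\right) \left(- \frac{1}{2}\right) 12 - 26 = \frac{3}{2} \cdot 12 - 26 = 18 - 26 = -8$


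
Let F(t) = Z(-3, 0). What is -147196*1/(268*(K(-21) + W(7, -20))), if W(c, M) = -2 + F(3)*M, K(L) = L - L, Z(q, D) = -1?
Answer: -36799/1206 ≈ -30.513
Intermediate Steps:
K(L) = 0
F(t) = -1
W(c, M) = -2 - M
-147196*1/(268*(K(-21) + W(7, -20))) = -147196*1/(268*(0 + (-2 - 1*(-20)))) = -147196*1/(268*(0 + (-2 + 20))) = -147196*1/(268*(0 + 18)) = -147196/(268*18) = -147196/4824 = -147196*1/4824 = -36799/1206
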